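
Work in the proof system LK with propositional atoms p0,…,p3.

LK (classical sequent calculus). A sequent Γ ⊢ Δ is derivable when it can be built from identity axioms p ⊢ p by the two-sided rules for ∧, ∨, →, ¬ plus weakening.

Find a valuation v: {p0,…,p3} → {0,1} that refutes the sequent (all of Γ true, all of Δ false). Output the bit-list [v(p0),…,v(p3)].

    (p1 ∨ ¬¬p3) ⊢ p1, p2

Search for a countermodel by truth-table:
  v=0000: Γ:[(p1 ∨ ¬¬p3)=F] Δ:[p1=F, p2=F] refutes=False
  v=0001: Γ:[(p1 ∨ ¬¬p3)=T] Δ:[p1=F, p2=F] refutes=True  ← countermodel

Result: [0, 0, 0, 1]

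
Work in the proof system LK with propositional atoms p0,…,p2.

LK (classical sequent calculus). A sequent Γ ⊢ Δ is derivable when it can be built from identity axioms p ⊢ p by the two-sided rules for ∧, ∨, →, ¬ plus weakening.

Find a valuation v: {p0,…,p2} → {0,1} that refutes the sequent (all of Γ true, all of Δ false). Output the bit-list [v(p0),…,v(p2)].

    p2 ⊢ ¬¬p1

Enumerate valuations to refute Γ ⊢ Δ:
  v=000: Γ:[p2=F] Δ:[¬¬p1=F] refutes=False
  v=001: Γ:[p2=T] Δ:[¬¬p1=F] refutes=True  ← countermodel

Result: [0, 0, 1]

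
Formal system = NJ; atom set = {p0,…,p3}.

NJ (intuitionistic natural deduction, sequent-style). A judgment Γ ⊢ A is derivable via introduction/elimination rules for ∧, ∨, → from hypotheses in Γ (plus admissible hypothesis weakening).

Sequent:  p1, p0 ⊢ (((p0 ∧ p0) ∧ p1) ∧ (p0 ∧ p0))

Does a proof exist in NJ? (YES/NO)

Proof tree:
[∧I] p1, p0 ⊢ (((p0 ∧ p0) ∧ p1) ∧ (p0 ∧ p0))
  [∧I] p1, p0 ⊢ ((p0 ∧ p0) ∧ p1)
    [∧I] p0 ⊢ (p0 ∧ p0)
      [Ax] p0 ⊢ p0
      [Ax] p0 ⊢ p0
    [Ax] p1 ⊢ p1
  [∧I] p0 ⊢ (p0 ∧ p0)
    [Ax] p0 ⊢ p0
    [Ax] p0 ⊢ p0

Result: YES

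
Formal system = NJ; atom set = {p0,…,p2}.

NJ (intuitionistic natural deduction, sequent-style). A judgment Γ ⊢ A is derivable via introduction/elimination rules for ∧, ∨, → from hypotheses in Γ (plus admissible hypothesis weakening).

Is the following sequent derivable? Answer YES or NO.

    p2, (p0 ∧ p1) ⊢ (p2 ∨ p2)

Derivation (root first):
[Wk] p2, (p0 ∧ p1) ⊢ (p2 ∨ p2)
  [∨I₁] p2 ⊢ (p2 ∨ p2)
    [Ax] p2 ⊢ p2

Result: YES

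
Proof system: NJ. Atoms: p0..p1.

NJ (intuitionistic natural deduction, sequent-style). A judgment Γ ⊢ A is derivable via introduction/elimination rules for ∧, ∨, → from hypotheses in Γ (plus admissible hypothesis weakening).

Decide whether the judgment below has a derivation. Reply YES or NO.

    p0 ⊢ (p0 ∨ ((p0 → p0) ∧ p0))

Derivation trace:
[∨I₂] p0 ⊢ (p0 ∨ ((p0 → p0) ∧ p0))
  [∧I] p0 ⊢ ((p0 → p0) ∧ p0)
    [→I]  ⊢ (p0 → p0)
      [Ax] p0 ⊢ p0
    [Ax] p0 ⊢ p0

Result: YES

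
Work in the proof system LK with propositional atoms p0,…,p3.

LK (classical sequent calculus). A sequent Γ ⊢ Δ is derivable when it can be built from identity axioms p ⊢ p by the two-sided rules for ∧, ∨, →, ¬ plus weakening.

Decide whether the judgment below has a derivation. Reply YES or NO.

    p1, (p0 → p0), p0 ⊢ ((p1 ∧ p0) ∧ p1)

Derivation (root first):
[∧R] p1, (p0 → p0), p0 ⊢ ((p1 ∧ p0) ∧ p1)
  [∧R] p1, (p0 → p0), p0 ⊢ (p1 ∧ p0)
    [Ax] p1 ⊢ p1
    [→L] p0, (p0 → p0) ⊢ p0
      [Ax] p0 ⊢ p0
      [Ax] p0 ⊢ p0
  [Ax] p1 ⊢ p1

Result: YES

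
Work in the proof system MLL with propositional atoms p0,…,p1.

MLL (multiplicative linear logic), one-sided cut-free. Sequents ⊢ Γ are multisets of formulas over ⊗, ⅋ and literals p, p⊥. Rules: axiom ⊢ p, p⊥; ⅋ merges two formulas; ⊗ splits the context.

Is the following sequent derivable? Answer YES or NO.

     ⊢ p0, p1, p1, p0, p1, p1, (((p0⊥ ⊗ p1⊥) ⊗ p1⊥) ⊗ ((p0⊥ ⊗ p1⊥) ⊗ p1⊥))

Proof tree:
[⊗]  ⊢ p0, p1, p1, p0, p1, p1, (((p0⊥ ⊗ p1⊥) ⊗ p1⊥) ⊗ ((p0⊥ ⊗ p1⊥) ⊗ p1⊥))
  [⊗]  ⊢ p0, p1, p1, ((p0⊥ ⊗ p1⊥) ⊗ p1⊥)
    [⊗]  ⊢ p0, p1, (p0⊥ ⊗ p1⊥)
      [Ax]  ⊢ p0, p0⊥
      [Ax]  ⊢ p1, p1⊥
    [Ax]  ⊢ p1, p1⊥
  [⊗]  ⊢ p0, p1, p1, ((p0⊥ ⊗ p1⊥) ⊗ p1⊥)
    [⊗]  ⊢ p0, p1, (p0⊥ ⊗ p1⊥)
      [Ax]  ⊢ p0, p0⊥
      [Ax]  ⊢ p1, p1⊥
    [Ax]  ⊢ p1, p1⊥

Result: YES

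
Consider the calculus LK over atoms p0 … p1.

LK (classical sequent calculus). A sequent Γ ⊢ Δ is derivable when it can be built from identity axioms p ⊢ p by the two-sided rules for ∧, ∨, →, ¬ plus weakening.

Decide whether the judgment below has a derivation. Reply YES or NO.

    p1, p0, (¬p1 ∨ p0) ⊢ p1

Proof tree:
[∨L] p1, p0, (¬p1 ∨ p0) ⊢ p1
  [¬L] p1, p0, p0, ¬p1 ⊢ 
    [WL] p1, p0, p0 ⊢ p1
      [WL] p1, p0 ⊢ p1
        [Ax] p1 ⊢ p1
  [WL] p1, p0 ⊢ p1
    [Ax] p1 ⊢ p1

Result: YES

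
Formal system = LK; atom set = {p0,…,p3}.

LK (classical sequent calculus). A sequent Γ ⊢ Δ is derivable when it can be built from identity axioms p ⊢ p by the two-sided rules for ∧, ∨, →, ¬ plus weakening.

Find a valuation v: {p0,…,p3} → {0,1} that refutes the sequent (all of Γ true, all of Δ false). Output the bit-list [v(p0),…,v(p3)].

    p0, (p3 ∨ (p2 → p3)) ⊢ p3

Search for a countermodel by truth-table:
  v=0000: Γ:[p0=F, (p3 ∨ (p2 → p3))=T] Δ:[p3=F] refutes=False
  v=0001: Γ:[p0=F, (p3 ∨ (p2 → p3))=T] Δ:[p3=T] refutes=False
  v=0010: Γ:[p0=F, (p3 ∨ (p2 → p3))=F] Δ:[p3=F] refutes=False
  v=0011: Γ:[p0=F, (p3 ∨ (p2 → p3))=T] Δ:[p3=T] refutes=False
  v=0100: Γ:[p0=F, (p3 ∨ (p2 → p3))=T] Δ:[p3=F] refutes=False
  v=0101: Γ:[p0=F, (p3 ∨ (p2 → p3))=T] Δ:[p3=T] refutes=False
  v=0110: Γ:[p0=F, (p3 ∨ (p2 → p3))=F] Δ:[p3=F] refutes=False
  v=0111: Γ:[p0=F, (p3 ∨ (p2 → p3))=T] Δ:[p3=T] refutes=False
  v=1000: Γ:[p0=T, (p3 ∨ (p2 → p3))=T] Δ:[p3=F] refutes=True  ← countermodel

Result: [1, 0, 0, 0]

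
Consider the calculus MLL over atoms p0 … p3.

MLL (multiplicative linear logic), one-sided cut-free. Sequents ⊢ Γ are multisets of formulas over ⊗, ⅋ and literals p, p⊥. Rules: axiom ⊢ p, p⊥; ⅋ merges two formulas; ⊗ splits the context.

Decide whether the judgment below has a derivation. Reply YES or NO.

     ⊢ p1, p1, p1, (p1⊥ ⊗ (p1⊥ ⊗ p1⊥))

Derivation trace:
[⊗]  ⊢ p1, p1, p1, (p1⊥ ⊗ (p1⊥ ⊗ p1⊥))
  [Ax]  ⊢ p1, p1⊥
  [⊗]  ⊢ p1, p1, (p1⊥ ⊗ p1⊥)
    [Ax]  ⊢ p1, p1⊥
    [Ax]  ⊢ p1, p1⊥

Result: YES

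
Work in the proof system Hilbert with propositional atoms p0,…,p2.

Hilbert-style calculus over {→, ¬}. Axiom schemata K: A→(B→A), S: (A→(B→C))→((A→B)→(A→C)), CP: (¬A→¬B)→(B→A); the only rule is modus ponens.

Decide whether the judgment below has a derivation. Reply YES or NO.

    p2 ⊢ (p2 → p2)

Derivation trace:
[MP] p2 ⊢ (p2 → p2)
  [K]  ⊢ (p2 → (p2 → p2))
  [MP] p2 ⊢ p2
    [MP] p2 ⊢ (p2 → p2)
      [K]  ⊢ (p2 → (p2 → p2))
      [Hyp] p2 ⊢ p2
    [Hyp] p2 ⊢ p2

Result: YES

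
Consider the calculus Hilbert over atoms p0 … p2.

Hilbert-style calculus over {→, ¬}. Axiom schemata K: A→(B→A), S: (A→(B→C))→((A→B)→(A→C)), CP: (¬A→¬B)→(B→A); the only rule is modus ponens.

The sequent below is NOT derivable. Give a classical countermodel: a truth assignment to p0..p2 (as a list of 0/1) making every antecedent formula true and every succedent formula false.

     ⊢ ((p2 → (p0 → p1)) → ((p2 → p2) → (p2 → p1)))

Enumerate valuations to refute Γ ⊢ Δ:
  v=000: Γ:[] Δ:[((p2 → (p0 → p1)) → ((p2 → p2) → (p2 → p1)))=T] refutes=False
  v=001: Γ:[] Δ:[((p2 → (p0 → p1)) → ((p2 → p2) → (p2 → p1)))=F] refutes=True  ← countermodel

Result: [0, 0, 1]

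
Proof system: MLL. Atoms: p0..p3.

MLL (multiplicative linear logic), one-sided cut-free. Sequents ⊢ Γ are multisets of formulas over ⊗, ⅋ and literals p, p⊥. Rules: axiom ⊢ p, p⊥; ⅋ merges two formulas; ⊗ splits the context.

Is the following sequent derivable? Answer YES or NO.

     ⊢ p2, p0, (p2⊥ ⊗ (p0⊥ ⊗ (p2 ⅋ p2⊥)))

Proof tree:
[⊗]  ⊢ p2, p0, (p2⊥ ⊗ (p0⊥ ⊗ (p2 ⅋ p2⊥)))
  [Ax]  ⊢ p2, p2⊥
  [⊗]  ⊢ p0, (p0⊥ ⊗ (p2 ⅋ p2⊥))
    [Ax]  ⊢ p0, p0⊥
    [⅋]  ⊢ (p2 ⅋ p2⊥)
      [Ax]  ⊢ p2, p2⊥

Result: YES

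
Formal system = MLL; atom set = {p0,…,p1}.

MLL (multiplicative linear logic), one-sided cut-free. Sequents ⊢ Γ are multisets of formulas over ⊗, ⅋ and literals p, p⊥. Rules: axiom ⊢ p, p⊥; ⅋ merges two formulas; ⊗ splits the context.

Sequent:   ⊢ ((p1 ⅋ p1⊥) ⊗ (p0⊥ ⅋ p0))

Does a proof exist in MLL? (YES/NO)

Proof tree:
[⊗]  ⊢ ((p1 ⅋ p1⊥) ⊗ (p0⊥ ⅋ p0))
  [⅋]  ⊢ (p1 ⅋ p1⊥)
    [Ax]  ⊢ p1, p1⊥
  [⅋]  ⊢ (p0⊥ ⅋ p0)
    [Ax]  ⊢ p0, p0⊥

Result: YES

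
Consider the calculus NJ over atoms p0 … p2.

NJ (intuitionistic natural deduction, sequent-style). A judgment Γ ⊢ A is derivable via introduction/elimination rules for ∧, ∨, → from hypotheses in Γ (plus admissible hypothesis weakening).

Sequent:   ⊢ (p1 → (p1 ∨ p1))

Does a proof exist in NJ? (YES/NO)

Proof tree:
[→I]  ⊢ (p1 → (p1 ∨ p1))
  [∨I₁] p1 ⊢ (p1 ∨ p1)
    [Ax] p1 ⊢ p1

Result: YES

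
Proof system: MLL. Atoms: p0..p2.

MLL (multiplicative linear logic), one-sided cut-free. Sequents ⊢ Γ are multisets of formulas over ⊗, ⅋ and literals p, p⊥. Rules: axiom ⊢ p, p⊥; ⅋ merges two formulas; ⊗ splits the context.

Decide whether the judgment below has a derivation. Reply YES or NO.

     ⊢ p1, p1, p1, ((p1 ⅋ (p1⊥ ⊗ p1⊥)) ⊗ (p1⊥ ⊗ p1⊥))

Derivation (root first):
[⊗]  ⊢ p1, p1, p1, ((p1 ⅋ (p1⊥ ⊗ p1⊥)) ⊗ (p1⊥ ⊗ p1⊥))
  [⅋]  ⊢ p1, (p1 ⅋ (p1⊥ ⊗ p1⊥))
    [⊗]  ⊢ p1, p1, (p1⊥ ⊗ p1⊥)
      [Ax]  ⊢ p1, p1⊥
      [Ax]  ⊢ p1, p1⊥
  [⊗]  ⊢ p1, p1, (p1⊥ ⊗ p1⊥)
    [Ax]  ⊢ p1, p1⊥
    [Ax]  ⊢ p1, p1⊥

Result: YES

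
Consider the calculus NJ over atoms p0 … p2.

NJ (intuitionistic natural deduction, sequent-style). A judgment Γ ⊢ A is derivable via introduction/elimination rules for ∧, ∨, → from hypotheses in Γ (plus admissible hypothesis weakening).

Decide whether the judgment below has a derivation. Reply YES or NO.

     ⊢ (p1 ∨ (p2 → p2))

Derivation (root first):
[∨I₂]  ⊢ (p1 ∨ (p2 → p2))
  [→I]  ⊢ (p2 → p2)
    [Ax] p2 ⊢ p2

Result: YES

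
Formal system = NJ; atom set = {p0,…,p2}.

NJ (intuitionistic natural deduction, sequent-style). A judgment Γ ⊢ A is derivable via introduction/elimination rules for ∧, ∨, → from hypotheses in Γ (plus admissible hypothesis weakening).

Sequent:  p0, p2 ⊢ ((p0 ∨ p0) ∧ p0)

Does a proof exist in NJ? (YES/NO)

Derivation trace:
[Wk] p0, p2 ⊢ ((p0 ∨ p0) ∧ p0)
  [∧I] p0 ⊢ ((p0 ∨ p0) ∧ p0)
    [∨I₂] p0 ⊢ (p0 ∨ p0)
      [Ax] p0 ⊢ p0
    [Ax] p0 ⊢ p0

Result: YES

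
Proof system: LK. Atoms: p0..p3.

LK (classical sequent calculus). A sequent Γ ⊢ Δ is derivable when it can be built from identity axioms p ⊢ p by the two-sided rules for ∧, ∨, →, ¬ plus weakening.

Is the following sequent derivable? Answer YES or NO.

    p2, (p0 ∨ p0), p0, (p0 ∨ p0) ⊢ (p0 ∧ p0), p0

Proof tree:
[∨L] p2, (p0 ∨ p0), p0, (p0 ∨ p0) ⊢ (p0 ∧ p0), p0
  [WL] p2, (p0 ∨ p0), p0, p0 ⊢ (p0 ∧ p0)
    [∧R] p2, (p0 ∨ p0), p0 ⊢ (p0 ∧ p0)
      [∨L] (p0 ∨ p0) ⊢ p0
        [Ax] p0 ⊢ p0
        [Ax] p0 ⊢ p0
      [WL] p0, p2 ⊢ p0
        [Ax] p0 ⊢ p0
  [Ax] p0 ⊢ p0

Result: YES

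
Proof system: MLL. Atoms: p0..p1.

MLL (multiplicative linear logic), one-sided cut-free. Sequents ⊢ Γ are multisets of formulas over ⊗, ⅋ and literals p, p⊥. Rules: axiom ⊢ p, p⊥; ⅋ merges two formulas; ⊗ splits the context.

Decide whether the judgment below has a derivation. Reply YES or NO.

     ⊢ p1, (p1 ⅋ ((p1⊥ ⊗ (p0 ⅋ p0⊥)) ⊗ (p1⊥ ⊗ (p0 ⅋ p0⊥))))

Derivation trace:
[⅋]  ⊢ p1, (p1 ⅋ ((p1⊥ ⊗ (p0 ⅋ p0⊥)) ⊗ (p1⊥ ⊗ (p0 ⅋ p0⊥))))
  [⊗]  ⊢ p1, p1, ((p1⊥ ⊗ (p0 ⅋ p0⊥)) ⊗ (p1⊥ ⊗ (p0 ⅋ p0⊥)))
    [⊗]  ⊢ p1, (p1⊥ ⊗ (p0 ⅋ p0⊥))
      [Ax]  ⊢ p1, p1⊥
      [⅋]  ⊢ (p0 ⅋ p0⊥)
        [Ax]  ⊢ p0, p0⊥
    [⊗]  ⊢ p1, (p1⊥ ⊗ (p0 ⅋ p0⊥))
      [Ax]  ⊢ p1, p1⊥
      [⅋]  ⊢ (p0 ⅋ p0⊥)
        [Ax]  ⊢ p0, p0⊥

Result: YES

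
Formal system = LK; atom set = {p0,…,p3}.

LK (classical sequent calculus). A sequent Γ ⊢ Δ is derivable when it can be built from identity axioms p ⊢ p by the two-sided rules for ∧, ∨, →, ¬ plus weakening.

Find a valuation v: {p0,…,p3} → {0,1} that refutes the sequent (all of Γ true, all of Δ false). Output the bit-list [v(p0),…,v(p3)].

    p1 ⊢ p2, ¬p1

Truth-table refutation:
  v=0000: Γ:[p1=F] Δ:[p2=F, ¬p1=T] refutes=False
  v=0001: Γ:[p1=F] Δ:[p2=F, ¬p1=T] refutes=False
  v=0010: Γ:[p1=F] Δ:[p2=T, ¬p1=T] refutes=False
  v=0011: Γ:[p1=F] Δ:[p2=T, ¬p1=T] refutes=False
  v=0100: Γ:[p1=T] Δ:[p2=F, ¬p1=F] refutes=True  ← countermodel

Result: [0, 1, 0, 0]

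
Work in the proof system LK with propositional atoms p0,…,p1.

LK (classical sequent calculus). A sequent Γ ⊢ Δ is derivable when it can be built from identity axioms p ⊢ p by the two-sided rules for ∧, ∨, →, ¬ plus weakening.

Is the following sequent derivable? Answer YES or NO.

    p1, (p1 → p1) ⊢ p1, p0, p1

Derivation (root first):
[WR] p1, (p1 → p1) ⊢ p1, p0, p1
  [WR] p1, (p1 → p1) ⊢ p1, p0
    [→L] p1, (p1 → p1) ⊢ p1
      [Ax] p1 ⊢ p1
      [Ax] p1 ⊢ p1

Result: YES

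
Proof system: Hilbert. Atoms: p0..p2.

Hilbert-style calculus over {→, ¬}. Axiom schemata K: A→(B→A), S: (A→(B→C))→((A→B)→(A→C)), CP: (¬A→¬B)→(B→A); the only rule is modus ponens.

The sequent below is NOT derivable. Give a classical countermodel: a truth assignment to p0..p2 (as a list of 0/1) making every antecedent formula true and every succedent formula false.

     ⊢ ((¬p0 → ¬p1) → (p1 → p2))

Enumerate valuations to refute Γ ⊢ Δ:
  v=000: Γ:[] Δ:[((¬p0 → ¬p1) → (p1 → p2))=T] refutes=False
  v=001: Γ:[] Δ:[((¬p0 → ¬p1) → (p1 → p2))=T] refutes=False
  v=010: Γ:[] Δ:[((¬p0 → ¬p1) → (p1 → p2))=T] refutes=False
  v=011: Γ:[] Δ:[((¬p0 → ¬p1) → (p1 → p2))=T] refutes=False
  v=100: Γ:[] Δ:[((¬p0 → ¬p1) → (p1 → p2))=T] refutes=False
  v=101: Γ:[] Δ:[((¬p0 → ¬p1) → (p1 → p2))=T] refutes=False
  v=110: Γ:[] Δ:[((¬p0 → ¬p1) → (p1 → p2))=F] refutes=True  ← countermodel

Result: [1, 1, 0]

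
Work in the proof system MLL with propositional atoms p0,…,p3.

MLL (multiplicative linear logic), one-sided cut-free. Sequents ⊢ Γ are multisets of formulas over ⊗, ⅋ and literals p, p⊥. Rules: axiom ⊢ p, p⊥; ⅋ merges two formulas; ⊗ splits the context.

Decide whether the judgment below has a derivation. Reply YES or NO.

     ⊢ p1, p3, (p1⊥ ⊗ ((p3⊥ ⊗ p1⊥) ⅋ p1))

Derivation (root first):
[⊗]  ⊢ p1, p3, (p1⊥ ⊗ ((p3⊥ ⊗ p1⊥) ⅋ p1))
  [Ax]  ⊢ p1, p1⊥
  [⅋]  ⊢ p3, ((p3⊥ ⊗ p1⊥) ⅋ p1)
    [⊗]  ⊢ p3, p1, (p3⊥ ⊗ p1⊥)
      [Ax]  ⊢ p3, p3⊥
      [Ax]  ⊢ p1, p1⊥

Result: YES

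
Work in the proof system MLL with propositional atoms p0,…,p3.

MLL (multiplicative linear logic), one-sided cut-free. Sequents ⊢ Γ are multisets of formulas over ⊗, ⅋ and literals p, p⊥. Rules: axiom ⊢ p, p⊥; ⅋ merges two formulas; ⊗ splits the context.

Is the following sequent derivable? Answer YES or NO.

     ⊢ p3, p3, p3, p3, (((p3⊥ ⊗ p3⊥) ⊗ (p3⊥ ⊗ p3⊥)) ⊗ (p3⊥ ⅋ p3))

Proof tree:
[⊗]  ⊢ p3, p3, p3, p3, (((p3⊥ ⊗ p3⊥) ⊗ (p3⊥ ⊗ p3⊥)) ⊗ (p3⊥ ⅋ p3))
  [⊗]  ⊢ p3, p3, p3, p3, ((p3⊥ ⊗ p3⊥) ⊗ (p3⊥ ⊗ p3⊥))
    [⊗]  ⊢ p3, p3, (p3⊥ ⊗ p3⊥)
      [Ax]  ⊢ p3, p3⊥
      [Ax]  ⊢ p3, p3⊥
    [⊗]  ⊢ p3, p3, (p3⊥ ⊗ p3⊥)
      [Ax]  ⊢ p3, p3⊥
      [Ax]  ⊢ p3, p3⊥
  [⅋]  ⊢ (p3⊥ ⅋ p3)
    [Ax]  ⊢ p3, p3⊥

Result: YES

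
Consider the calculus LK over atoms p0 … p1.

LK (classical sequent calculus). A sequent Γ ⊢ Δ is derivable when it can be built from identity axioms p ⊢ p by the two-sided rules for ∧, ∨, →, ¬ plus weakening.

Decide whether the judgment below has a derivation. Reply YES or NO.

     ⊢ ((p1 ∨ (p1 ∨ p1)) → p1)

Derivation trace:
[→R]  ⊢ ((p1 ∨ (p1 ∨ p1)) → p1)
  [∨L] (p1 ∨ (p1 ∨ p1)) ⊢ p1
    [Ax] p1 ⊢ p1
    [∨L] (p1 ∨ p1) ⊢ p1
      [Ax] p1 ⊢ p1
      [Ax] p1 ⊢ p1

Result: YES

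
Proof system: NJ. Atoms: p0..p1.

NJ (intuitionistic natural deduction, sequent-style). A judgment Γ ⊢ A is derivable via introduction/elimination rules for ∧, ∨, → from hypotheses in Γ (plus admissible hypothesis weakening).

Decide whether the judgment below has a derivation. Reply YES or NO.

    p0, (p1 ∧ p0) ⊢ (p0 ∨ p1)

Derivation trace:
[Wk] p0, (p1 ∧ p0) ⊢ (p0 ∨ p1)
  [∨I₁] p0 ⊢ (p0 ∨ p1)
    [Ax] p0 ⊢ p0

Result: YES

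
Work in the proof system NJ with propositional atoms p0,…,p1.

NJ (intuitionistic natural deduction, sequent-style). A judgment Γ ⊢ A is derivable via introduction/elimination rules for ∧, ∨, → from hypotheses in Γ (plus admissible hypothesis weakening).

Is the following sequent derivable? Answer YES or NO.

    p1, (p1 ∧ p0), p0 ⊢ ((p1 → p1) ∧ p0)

Derivation trace:
[∧I] p1, (p1 ∧ p0), p0 ⊢ ((p1 → p1) ∧ p0)
  [Wk] (p1 ∧ p0) ⊢ (p1 → p1)
    [→I]  ⊢ (p1 → p1)
      [Ax] p1 ⊢ p1
  [Wk] p0, p1 ⊢ p0
    [Ax] p0 ⊢ p0

Result: YES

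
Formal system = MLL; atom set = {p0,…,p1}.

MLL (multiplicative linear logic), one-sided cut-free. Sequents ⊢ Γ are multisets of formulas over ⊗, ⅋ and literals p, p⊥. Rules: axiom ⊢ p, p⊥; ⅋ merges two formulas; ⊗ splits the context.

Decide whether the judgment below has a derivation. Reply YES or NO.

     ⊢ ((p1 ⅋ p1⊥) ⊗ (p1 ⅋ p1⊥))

Derivation trace:
[⊗]  ⊢ ((p1 ⅋ p1⊥) ⊗ (p1 ⅋ p1⊥))
  [⅋]  ⊢ (p1 ⅋ p1⊥)
    [Ax]  ⊢ p1, p1⊥
  [⅋]  ⊢ (p1 ⅋ p1⊥)
    [Ax]  ⊢ p1, p1⊥

Result: YES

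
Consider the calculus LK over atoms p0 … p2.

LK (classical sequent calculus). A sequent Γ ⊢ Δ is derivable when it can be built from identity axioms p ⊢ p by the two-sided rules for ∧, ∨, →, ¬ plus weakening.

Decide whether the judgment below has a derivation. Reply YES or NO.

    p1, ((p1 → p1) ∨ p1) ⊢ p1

Proof tree:
[∨L] p1, ((p1 → p1) ∨ p1) ⊢ p1
  [→L] p1, (p1 → p1) ⊢ p1
    [Ax] p1 ⊢ p1
    [Ax] p1 ⊢ p1
  [Ax] p1 ⊢ p1

Result: YES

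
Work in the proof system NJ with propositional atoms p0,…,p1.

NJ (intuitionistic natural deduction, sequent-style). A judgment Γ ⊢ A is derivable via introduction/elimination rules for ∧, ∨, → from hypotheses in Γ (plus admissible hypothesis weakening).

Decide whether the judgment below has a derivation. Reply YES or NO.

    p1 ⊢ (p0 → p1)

Derivation trace:
[→I] p1 ⊢ (p0 → p1)
  [Wk] p1, p0 ⊢ p1
    [Ax] p1 ⊢ p1

Result: YES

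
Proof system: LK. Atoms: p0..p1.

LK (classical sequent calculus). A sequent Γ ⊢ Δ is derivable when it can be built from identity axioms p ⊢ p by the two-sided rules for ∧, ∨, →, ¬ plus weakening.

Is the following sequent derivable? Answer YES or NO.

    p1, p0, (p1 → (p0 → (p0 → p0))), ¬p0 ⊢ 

Derivation (root first):
[¬L] p1, p0, (p1 → (p0 → (p0 → p0))), ¬p0 ⊢ 
  [→L] p1, p0, (p1 → (p0 → (p0 → p0))) ⊢ p0
    [Ax] p1 ⊢ p1
    [→L] p0, (p0 → (p0 → p0)) ⊢ p0
      [Ax] p0 ⊢ p0
      [→L] p0, (p0 → p0) ⊢ p0
        [Ax] p0 ⊢ p0
        [Ax] p0 ⊢ p0

Result: YES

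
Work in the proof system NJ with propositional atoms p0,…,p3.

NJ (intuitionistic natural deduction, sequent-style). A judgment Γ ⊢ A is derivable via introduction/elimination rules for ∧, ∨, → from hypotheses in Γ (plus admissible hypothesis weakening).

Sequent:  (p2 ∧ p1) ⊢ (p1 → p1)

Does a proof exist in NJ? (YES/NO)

Derivation trace:
[Wk] (p2 ∧ p1) ⊢ (p1 → p1)
  [→I]  ⊢ (p1 → p1)
    [Ax] p1 ⊢ p1

Result: YES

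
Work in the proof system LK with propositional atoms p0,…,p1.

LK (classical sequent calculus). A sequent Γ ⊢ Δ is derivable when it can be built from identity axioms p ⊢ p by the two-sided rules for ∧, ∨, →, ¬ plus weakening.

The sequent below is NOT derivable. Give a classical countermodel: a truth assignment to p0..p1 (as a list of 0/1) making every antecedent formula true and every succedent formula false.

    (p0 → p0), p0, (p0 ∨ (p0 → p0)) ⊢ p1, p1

Search for a countermodel by truth-table:
  v=00: Γ:[(p0 → p0)=T, p0=F, (p0 ∨ (p0 → p0))=T] Δ:[p1=F, p1=F] refutes=False
  v=01: Γ:[(p0 → p0)=T, p0=F, (p0 ∨ (p0 → p0))=T] Δ:[p1=T, p1=T] refutes=False
  v=10: Γ:[(p0 → p0)=T, p0=T, (p0 ∨ (p0 → p0))=T] Δ:[p1=F, p1=F] refutes=True  ← countermodel

Result: [1, 0]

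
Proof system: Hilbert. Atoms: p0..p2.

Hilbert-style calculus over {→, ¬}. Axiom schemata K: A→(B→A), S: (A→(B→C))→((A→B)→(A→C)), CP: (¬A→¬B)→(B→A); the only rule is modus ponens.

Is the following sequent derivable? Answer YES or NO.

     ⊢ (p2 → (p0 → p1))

Search for a countermodel by truth-table:
  v=000: Γ:[] Δ:[(p2 → (p0 → p1))=T] refutes=False
  v=001: Γ:[] Δ:[(p2 → (p0 → p1))=T] refutes=False
  v=010: Γ:[] Δ:[(p2 → (p0 → p1))=T] refutes=False
  v=011: Γ:[] Δ:[(p2 → (p0 → p1))=T] refutes=False
  v=100: Γ:[] Δ:[(p2 → (p0 → p1))=T] refutes=False
  v=101: Γ:[] Δ:[(p2 → (p0 → p1))=F] refutes=True  ← countermodel

Result: NO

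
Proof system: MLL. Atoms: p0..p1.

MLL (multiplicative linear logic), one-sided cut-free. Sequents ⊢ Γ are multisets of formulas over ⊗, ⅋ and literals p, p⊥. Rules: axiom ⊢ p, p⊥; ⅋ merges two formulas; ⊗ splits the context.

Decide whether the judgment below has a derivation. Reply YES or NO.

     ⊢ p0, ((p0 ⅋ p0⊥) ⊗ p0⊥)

Proof tree:
[⊗]  ⊢ p0, ((p0 ⅋ p0⊥) ⊗ p0⊥)
  [⅋]  ⊢ (p0 ⅋ p0⊥)
    [Ax]  ⊢ p0, p0⊥
  [Ax]  ⊢ p0, p0⊥

Result: YES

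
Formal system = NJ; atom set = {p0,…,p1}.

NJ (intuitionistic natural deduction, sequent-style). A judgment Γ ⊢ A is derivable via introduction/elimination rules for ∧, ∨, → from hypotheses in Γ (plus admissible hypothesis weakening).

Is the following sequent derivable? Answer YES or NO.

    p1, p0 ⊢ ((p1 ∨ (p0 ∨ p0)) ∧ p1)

Proof tree:
[∧I] p1, p0 ⊢ ((p1 ∨ (p0 ∨ p0)) ∧ p1)
  [∨I₂] p0 ⊢ (p1 ∨ (p0 ∨ p0))
    [∨I₁] p0 ⊢ (p0 ∨ p0)
      [Ax] p0 ⊢ p0
  [Ax] p1 ⊢ p1

Result: YES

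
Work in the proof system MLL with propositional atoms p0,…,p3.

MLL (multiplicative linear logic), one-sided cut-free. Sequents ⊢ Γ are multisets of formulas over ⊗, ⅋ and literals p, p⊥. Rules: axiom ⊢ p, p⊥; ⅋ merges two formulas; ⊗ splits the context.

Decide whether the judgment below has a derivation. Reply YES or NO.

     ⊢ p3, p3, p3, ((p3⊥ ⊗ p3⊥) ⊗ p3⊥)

Proof tree:
[⊗]  ⊢ p3, p3, p3, ((p3⊥ ⊗ p3⊥) ⊗ p3⊥)
  [⊗]  ⊢ p3, p3, (p3⊥ ⊗ p3⊥)
    [Ax]  ⊢ p3, p3⊥
    [Ax]  ⊢ p3, p3⊥
  [Ax]  ⊢ p3, p3⊥

Result: YES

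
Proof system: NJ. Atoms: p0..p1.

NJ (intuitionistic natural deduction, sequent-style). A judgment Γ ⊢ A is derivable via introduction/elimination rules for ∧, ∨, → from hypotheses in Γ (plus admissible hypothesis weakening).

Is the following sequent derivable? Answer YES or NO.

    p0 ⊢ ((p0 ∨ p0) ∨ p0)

Derivation trace:
[∨I₁] p0 ⊢ ((p0 ∨ p0) ∨ p0)
  [∨I₂] p0 ⊢ (p0 ∨ p0)
    [Ax] p0 ⊢ p0

Result: YES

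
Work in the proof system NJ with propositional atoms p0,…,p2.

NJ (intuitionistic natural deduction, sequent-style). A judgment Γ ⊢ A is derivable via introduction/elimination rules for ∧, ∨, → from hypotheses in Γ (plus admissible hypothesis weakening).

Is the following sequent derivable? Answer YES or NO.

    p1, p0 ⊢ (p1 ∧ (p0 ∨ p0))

Proof tree:
[∧I] p1, p0 ⊢ (p1 ∧ (p0 ∨ p0))
  [Ax] p1 ⊢ p1
  [∨I₂] p0 ⊢ (p0 ∨ p0)
    [Ax] p0 ⊢ p0

Result: YES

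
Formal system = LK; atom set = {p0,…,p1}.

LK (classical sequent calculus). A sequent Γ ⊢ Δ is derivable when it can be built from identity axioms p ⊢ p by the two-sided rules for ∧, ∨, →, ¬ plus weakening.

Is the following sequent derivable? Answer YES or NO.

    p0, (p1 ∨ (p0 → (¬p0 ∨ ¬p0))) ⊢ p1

Derivation (root first):
[∨L] p0, (p1 ∨ (p0 → (¬p0 ∨ ¬p0))) ⊢ p1
  [Ax] p1 ⊢ p1
  [→L] p0, (p0 → (¬p0 ∨ ¬p0)) ⊢ 
    [Ax] p0 ⊢ p0
    [∨L] p0, (¬p0 ∨ ¬p0) ⊢ 
      [¬L] p0, ¬p0 ⊢ 
        [Ax] p0 ⊢ p0
      [¬L] p0, ¬p0 ⊢ 
        [Ax] p0 ⊢ p0

Result: YES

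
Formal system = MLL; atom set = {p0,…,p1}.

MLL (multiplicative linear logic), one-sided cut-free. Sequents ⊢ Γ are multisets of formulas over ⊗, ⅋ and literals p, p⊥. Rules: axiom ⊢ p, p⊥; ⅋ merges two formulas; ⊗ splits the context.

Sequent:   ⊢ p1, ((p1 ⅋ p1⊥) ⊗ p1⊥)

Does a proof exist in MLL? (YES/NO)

Derivation trace:
[⊗]  ⊢ p1, ((p1 ⅋ p1⊥) ⊗ p1⊥)
  [⅋]  ⊢ (p1 ⅋ p1⊥)
    [Ax]  ⊢ p1, p1⊥
  [Ax]  ⊢ p1, p1⊥

Result: YES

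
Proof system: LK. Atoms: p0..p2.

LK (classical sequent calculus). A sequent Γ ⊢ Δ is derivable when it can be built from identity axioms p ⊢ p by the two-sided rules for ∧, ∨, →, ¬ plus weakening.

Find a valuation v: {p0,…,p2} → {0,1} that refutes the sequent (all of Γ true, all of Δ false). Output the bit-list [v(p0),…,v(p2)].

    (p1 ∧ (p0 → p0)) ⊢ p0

Truth-table refutation:
  v=000: Γ:[(p1 ∧ (p0 → p0))=F] Δ:[p0=F] refutes=False
  v=001: Γ:[(p1 ∧ (p0 → p0))=F] Δ:[p0=F] refutes=False
  v=010: Γ:[(p1 ∧ (p0 → p0))=T] Δ:[p0=F] refutes=True  ← countermodel

Result: [0, 1, 0]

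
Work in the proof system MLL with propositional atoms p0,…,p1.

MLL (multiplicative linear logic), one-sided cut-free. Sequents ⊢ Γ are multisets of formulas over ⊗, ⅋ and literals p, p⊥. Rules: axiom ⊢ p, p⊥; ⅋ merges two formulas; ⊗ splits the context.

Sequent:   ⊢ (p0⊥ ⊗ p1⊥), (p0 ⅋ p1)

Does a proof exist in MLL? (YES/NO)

Derivation trace:
[⅋]  ⊢ (p0⊥ ⊗ p1⊥), (p0 ⅋ p1)
  [⊗]  ⊢ p0, p1, (p0⊥ ⊗ p1⊥)
    [Ax]  ⊢ p0, p0⊥
    [Ax]  ⊢ p1, p1⊥

Result: YES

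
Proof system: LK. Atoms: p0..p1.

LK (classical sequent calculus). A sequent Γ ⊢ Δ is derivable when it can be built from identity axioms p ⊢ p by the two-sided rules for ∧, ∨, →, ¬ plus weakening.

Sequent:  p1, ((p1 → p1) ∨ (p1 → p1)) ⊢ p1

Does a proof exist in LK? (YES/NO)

Derivation (root first):
[∨L] p1, ((p1 → p1) ∨ (p1 → p1)) ⊢ p1
  [→L] p1, (p1 → p1) ⊢ p1
    [Ax] p1 ⊢ p1
    [Ax] p1 ⊢ p1
  [→L] p1, (p1 → p1) ⊢ p1
    [Ax] p1 ⊢ p1
    [Ax] p1 ⊢ p1

Result: YES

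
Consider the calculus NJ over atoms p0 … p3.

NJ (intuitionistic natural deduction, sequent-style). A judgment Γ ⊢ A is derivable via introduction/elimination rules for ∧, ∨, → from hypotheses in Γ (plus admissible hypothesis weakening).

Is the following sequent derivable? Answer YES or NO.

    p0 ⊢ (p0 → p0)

Derivation trace:
[Wk] p0 ⊢ (p0 → p0)
  [→I]  ⊢ (p0 → p0)
    [Ax] p0 ⊢ p0

Result: YES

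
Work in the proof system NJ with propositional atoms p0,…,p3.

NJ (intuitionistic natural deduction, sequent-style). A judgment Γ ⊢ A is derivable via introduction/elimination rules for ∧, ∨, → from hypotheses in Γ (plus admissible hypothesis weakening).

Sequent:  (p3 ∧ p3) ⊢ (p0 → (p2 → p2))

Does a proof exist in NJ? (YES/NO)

Derivation (root first):
[→I] (p3 ∧ p3) ⊢ (p0 → (p2 → p2))
  [Wk] (p3 ∧ p3), p0 ⊢ (p2 → p2)
    [Wk] (p3 ∧ p3) ⊢ (p2 → p2)
      [→I]  ⊢ (p2 → p2)
        [Ax] p2 ⊢ p2

Result: YES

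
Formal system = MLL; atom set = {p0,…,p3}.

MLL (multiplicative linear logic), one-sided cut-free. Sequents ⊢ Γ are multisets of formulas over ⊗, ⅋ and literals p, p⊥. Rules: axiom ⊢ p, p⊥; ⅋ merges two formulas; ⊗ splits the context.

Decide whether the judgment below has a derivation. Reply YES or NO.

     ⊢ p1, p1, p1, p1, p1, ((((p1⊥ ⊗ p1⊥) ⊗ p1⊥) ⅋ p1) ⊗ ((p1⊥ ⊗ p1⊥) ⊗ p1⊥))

Derivation (root first):
[⊗]  ⊢ p1, p1, p1, p1, p1, ((((p1⊥ ⊗ p1⊥) ⊗ p1⊥) ⅋ p1) ⊗ ((p1⊥ ⊗ p1⊥) ⊗ p1⊥))
  [⅋]  ⊢ p1, p1, (((p1⊥ ⊗ p1⊥) ⊗ p1⊥) ⅋ p1)
    [⊗]  ⊢ p1, p1, p1, ((p1⊥ ⊗ p1⊥) ⊗ p1⊥)
      [⊗]  ⊢ p1, p1, (p1⊥ ⊗ p1⊥)
        [Ax]  ⊢ p1, p1⊥
        [Ax]  ⊢ p1, p1⊥
      [Ax]  ⊢ p1, p1⊥
  [⊗]  ⊢ p1, p1, p1, ((p1⊥ ⊗ p1⊥) ⊗ p1⊥)
    [⊗]  ⊢ p1, p1, (p1⊥ ⊗ p1⊥)
      [Ax]  ⊢ p1, p1⊥
      [Ax]  ⊢ p1, p1⊥
    [Ax]  ⊢ p1, p1⊥

Result: YES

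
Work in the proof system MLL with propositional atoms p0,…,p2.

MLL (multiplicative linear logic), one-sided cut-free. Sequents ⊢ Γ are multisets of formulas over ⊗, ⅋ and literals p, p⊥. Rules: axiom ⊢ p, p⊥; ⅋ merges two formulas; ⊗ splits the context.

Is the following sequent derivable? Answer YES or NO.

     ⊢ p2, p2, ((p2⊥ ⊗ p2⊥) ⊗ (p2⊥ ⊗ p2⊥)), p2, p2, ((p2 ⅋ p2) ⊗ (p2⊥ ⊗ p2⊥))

Derivation trace:
[⊗]  ⊢ p2, p2, ((p2⊥ ⊗ p2⊥) ⊗ (p2⊥ ⊗ p2⊥)), p2, p2, ((p2 ⅋ p2) ⊗ (p2⊥ ⊗ p2⊥))
  [⅋]  ⊢ p2, p2, ((p2⊥ ⊗ p2⊥) ⊗ (p2⊥ ⊗ p2⊥)), (p2 ⅋ p2)
    [⊗]  ⊢ p2, p2, p2, p2, ((p2⊥ ⊗ p2⊥) ⊗ (p2⊥ ⊗ p2⊥))
      [⊗]  ⊢ p2, p2, (p2⊥ ⊗ p2⊥)
        [Ax]  ⊢ p2, p2⊥
        [Ax]  ⊢ p2, p2⊥
      [⊗]  ⊢ p2, p2, (p2⊥ ⊗ p2⊥)
        [Ax]  ⊢ p2, p2⊥
        [Ax]  ⊢ p2, p2⊥
  [⊗]  ⊢ p2, p2, (p2⊥ ⊗ p2⊥)
    [Ax]  ⊢ p2, p2⊥
    [Ax]  ⊢ p2, p2⊥

Result: YES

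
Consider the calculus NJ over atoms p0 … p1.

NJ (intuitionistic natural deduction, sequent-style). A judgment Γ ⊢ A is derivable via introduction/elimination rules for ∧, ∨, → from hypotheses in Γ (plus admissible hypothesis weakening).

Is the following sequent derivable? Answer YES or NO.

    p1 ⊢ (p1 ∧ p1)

Derivation (root first):
[∧I] p1 ⊢ (p1 ∧ p1)
  [Wk] p1, p1 ⊢ p1
    [Ax] p1 ⊢ p1
  [Wk] p1, p1 ⊢ p1
    [Ax] p1 ⊢ p1

Result: YES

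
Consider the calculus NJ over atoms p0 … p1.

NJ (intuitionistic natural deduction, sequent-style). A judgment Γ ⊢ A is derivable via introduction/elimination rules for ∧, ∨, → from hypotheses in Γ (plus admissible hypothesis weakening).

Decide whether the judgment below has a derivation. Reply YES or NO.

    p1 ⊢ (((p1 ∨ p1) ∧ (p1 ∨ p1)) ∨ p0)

Proof tree:
[∨I₁] p1 ⊢ (((p1 ∨ p1) ∧ (p1 ∨ p1)) ∨ p0)
  [∧I] p1 ⊢ ((p1 ∨ p1) ∧ (p1 ∨ p1))
    [∨I₂] p1 ⊢ (p1 ∨ p1)
      [Ax] p1 ⊢ p1
    [∨I₂] p1 ⊢ (p1 ∨ p1)
      [Ax] p1 ⊢ p1

Result: YES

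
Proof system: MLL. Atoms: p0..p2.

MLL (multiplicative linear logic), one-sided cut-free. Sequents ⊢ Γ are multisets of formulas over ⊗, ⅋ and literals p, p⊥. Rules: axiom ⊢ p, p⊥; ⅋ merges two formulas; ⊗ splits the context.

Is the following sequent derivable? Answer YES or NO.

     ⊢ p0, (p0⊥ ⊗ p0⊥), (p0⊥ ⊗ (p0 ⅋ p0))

Derivation (root first):
[⊗]  ⊢ p0, (p0⊥ ⊗ p0⊥), (p0⊥ ⊗ (p0 ⅋ p0))
  [Ax]  ⊢ p0, p0⊥
  [⅋]  ⊢ (p0⊥ ⊗ p0⊥), (p0 ⅋ p0)
    [⊗]  ⊢ p0, p0, (p0⊥ ⊗ p0⊥)
      [Ax]  ⊢ p0, p0⊥
      [Ax]  ⊢ p0, p0⊥

Result: YES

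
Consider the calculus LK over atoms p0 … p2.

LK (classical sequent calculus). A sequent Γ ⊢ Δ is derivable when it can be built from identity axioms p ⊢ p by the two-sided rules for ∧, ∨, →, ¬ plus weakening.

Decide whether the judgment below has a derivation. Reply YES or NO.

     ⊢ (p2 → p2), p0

Derivation trace:
[WR]  ⊢ (p2 → p2), p0
  [→R]  ⊢ (p2 → p2)
    [Ax] p2 ⊢ p2

Result: YES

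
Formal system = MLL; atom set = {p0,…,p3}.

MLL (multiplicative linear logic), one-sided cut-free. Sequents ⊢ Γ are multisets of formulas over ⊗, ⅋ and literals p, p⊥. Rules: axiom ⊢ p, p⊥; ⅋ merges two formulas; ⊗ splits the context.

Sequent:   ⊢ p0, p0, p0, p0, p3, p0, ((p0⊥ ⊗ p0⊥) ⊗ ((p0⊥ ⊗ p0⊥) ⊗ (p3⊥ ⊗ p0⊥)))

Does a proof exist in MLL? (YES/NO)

Derivation trace:
[⊗]  ⊢ p0, p0, p0, p0, p3, p0, ((p0⊥ ⊗ p0⊥) ⊗ ((p0⊥ ⊗ p0⊥) ⊗ (p3⊥ ⊗ p0⊥)))
  [⊗]  ⊢ p0, p0, (p0⊥ ⊗ p0⊥)
    [Ax]  ⊢ p0, p0⊥
    [Ax]  ⊢ p0, p0⊥
  [⊗]  ⊢ p0, p0, p3, p0, ((p0⊥ ⊗ p0⊥) ⊗ (p3⊥ ⊗ p0⊥))
    [⊗]  ⊢ p0, p0, (p0⊥ ⊗ p0⊥)
      [Ax]  ⊢ p0, p0⊥
      [Ax]  ⊢ p0, p0⊥
    [⊗]  ⊢ p3, p0, (p3⊥ ⊗ p0⊥)
      [Ax]  ⊢ p3, p3⊥
      [Ax]  ⊢ p0, p0⊥

Result: YES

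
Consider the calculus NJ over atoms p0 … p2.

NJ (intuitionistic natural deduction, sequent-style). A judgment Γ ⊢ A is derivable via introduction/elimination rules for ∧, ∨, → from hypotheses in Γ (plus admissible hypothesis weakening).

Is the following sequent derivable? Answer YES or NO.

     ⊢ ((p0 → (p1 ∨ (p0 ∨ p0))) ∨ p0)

Derivation (root first):
[∨I₁]  ⊢ ((p0 → (p1 ∨ (p0 ∨ p0))) ∨ p0)
  [→I]  ⊢ (p0 → (p1 ∨ (p0 ∨ p0)))
    [∨I₂] p0 ⊢ (p1 ∨ (p0 ∨ p0))
      [∨I₁] p0 ⊢ (p0 ∨ p0)
        [Ax] p0 ⊢ p0

Result: YES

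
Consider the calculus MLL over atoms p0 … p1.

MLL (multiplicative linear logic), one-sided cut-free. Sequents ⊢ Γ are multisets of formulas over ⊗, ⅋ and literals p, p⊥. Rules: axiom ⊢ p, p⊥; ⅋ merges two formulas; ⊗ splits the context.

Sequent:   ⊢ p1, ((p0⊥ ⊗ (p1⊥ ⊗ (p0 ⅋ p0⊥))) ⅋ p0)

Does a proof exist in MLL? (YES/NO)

Derivation (root first):
[⅋]  ⊢ p1, ((p0⊥ ⊗ (p1⊥ ⊗ (p0 ⅋ p0⊥))) ⅋ p0)
  [⊗]  ⊢ p0, p1, (p0⊥ ⊗ (p1⊥ ⊗ (p0 ⅋ p0⊥)))
    [Ax]  ⊢ p0, p0⊥
    [⊗]  ⊢ p1, (p1⊥ ⊗ (p0 ⅋ p0⊥))
      [Ax]  ⊢ p1, p1⊥
      [⅋]  ⊢ (p0 ⅋ p0⊥)
        [Ax]  ⊢ p0, p0⊥

Result: YES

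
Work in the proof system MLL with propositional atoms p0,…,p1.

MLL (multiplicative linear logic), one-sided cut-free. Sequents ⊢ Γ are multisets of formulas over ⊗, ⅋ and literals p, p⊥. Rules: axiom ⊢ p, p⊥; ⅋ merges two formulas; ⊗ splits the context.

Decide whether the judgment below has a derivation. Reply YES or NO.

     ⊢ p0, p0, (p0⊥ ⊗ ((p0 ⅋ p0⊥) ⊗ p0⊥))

Derivation trace:
[⊗]  ⊢ p0, p0, (p0⊥ ⊗ ((p0 ⅋ p0⊥) ⊗ p0⊥))
  [Ax]  ⊢ p0, p0⊥
  [⊗]  ⊢ p0, ((p0 ⅋ p0⊥) ⊗ p0⊥)
    [⅋]  ⊢ (p0 ⅋ p0⊥)
      [Ax]  ⊢ p0, p0⊥
    [Ax]  ⊢ p0, p0⊥

Result: YES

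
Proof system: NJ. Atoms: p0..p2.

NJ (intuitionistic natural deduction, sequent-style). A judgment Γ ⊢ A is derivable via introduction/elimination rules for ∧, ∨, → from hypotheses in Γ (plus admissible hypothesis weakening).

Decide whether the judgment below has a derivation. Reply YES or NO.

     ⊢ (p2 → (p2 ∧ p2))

Derivation (root first):
[→I]  ⊢ (p2 → (p2 ∧ p2))
  [∧I] p2 ⊢ (p2 ∧ p2)
    [Ax] p2 ⊢ p2
    [Ax] p2 ⊢ p2

Result: YES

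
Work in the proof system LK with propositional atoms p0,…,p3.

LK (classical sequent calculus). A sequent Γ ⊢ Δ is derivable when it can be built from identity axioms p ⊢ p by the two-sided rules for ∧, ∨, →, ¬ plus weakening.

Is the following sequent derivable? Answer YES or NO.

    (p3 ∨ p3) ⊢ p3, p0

Derivation trace:
[∨L] (p3 ∨ p3) ⊢ p3, p0
  [WR] p3 ⊢ p3, p0
    [Ax] p3 ⊢ p3
  [Ax] p3 ⊢ p3

Result: YES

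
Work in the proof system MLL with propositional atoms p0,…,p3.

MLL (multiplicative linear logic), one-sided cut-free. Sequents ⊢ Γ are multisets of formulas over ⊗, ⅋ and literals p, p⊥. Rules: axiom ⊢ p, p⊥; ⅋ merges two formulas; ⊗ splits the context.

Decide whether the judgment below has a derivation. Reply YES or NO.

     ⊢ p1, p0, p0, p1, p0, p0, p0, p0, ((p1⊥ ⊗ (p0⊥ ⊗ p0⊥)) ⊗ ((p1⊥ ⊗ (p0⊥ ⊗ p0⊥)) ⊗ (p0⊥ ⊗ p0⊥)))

Proof tree:
[⊗]  ⊢ p1, p0, p0, p1, p0, p0, p0, p0, ((p1⊥ ⊗ (p0⊥ ⊗ p0⊥)) ⊗ ((p1⊥ ⊗ (p0⊥ ⊗ p0⊥)) ⊗ (p0⊥ ⊗ p0⊥)))
  [⊗]  ⊢ p1, p0, p0, (p1⊥ ⊗ (p0⊥ ⊗ p0⊥))
    [Ax]  ⊢ p1, p1⊥
    [⊗]  ⊢ p0, p0, (p0⊥ ⊗ p0⊥)
      [Ax]  ⊢ p0, p0⊥
      [Ax]  ⊢ p0, p0⊥
  [⊗]  ⊢ p1, p0, p0, p0, p0, ((p1⊥ ⊗ (p0⊥ ⊗ p0⊥)) ⊗ (p0⊥ ⊗ p0⊥))
    [⊗]  ⊢ p1, p0, p0, (p1⊥ ⊗ (p0⊥ ⊗ p0⊥))
      [Ax]  ⊢ p1, p1⊥
      [⊗]  ⊢ p0, p0, (p0⊥ ⊗ p0⊥)
        [Ax]  ⊢ p0, p0⊥
        [Ax]  ⊢ p0, p0⊥
    [⊗]  ⊢ p0, p0, (p0⊥ ⊗ p0⊥)
      [Ax]  ⊢ p0, p0⊥
      [Ax]  ⊢ p0, p0⊥

Result: YES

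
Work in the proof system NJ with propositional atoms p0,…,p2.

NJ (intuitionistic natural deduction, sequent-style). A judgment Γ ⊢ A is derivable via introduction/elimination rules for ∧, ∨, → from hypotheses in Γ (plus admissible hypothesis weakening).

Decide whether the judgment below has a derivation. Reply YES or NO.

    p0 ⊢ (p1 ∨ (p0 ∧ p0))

Proof tree:
[∨I₂] p0 ⊢ (p1 ∨ (p0 ∧ p0))
  [∧I] p0 ⊢ (p0 ∧ p0)
    [Ax] p0 ⊢ p0
    [Ax] p0 ⊢ p0

Result: YES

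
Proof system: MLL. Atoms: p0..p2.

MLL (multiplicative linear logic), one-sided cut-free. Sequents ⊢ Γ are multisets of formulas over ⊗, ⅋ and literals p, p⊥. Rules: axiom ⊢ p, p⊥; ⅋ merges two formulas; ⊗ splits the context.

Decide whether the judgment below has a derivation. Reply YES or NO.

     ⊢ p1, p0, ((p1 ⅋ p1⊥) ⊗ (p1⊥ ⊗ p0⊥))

Derivation (root first):
[⊗]  ⊢ p1, p0, ((p1 ⅋ p1⊥) ⊗ (p1⊥ ⊗ p0⊥))
  [⅋]  ⊢ (p1 ⅋ p1⊥)
    [Ax]  ⊢ p1, p1⊥
  [⊗]  ⊢ p1, p0, (p1⊥ ⊗ p0⊥)
    [Ax]  ⊢ p1, p1⊥
    [Ax]  ⊢ p0, p0⊥

Result: YES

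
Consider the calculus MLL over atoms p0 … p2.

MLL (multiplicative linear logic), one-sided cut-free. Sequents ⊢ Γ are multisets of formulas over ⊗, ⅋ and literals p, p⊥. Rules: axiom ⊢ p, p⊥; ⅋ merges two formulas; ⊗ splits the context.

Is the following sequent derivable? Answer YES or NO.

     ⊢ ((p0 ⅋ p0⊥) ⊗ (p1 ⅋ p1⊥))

Proof tree:
[⊗]  ⊢ ((p0 ⅋ p0⊥) ⊗ (p1 ⅋ p1⊥))
  [⅋]  ⊢ (p0 ⅋ p0⊥)
    [Ax]  ⊢ p0, p0⊥
  [⅋]  ⊢ (p1 ⅋ p1⊥)
    [Ax]  ⊢ p1, p1⊥

Result: YES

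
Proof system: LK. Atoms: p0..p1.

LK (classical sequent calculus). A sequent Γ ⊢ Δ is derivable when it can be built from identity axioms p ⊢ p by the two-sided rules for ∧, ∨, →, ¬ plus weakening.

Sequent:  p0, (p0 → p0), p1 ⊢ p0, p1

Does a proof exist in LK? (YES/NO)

Derivation trace:
[WL] p0, (p0 → p0), p1 ⊢ p0, p1
  [WR] p0, (p0 → p0) ⊢ p0, p1
    [→L] p0, (p0 → p0) ⊢ p0
      [Ax] p0 ⊢ p0
      [Ax] p0 ⊢ p0

Result: YES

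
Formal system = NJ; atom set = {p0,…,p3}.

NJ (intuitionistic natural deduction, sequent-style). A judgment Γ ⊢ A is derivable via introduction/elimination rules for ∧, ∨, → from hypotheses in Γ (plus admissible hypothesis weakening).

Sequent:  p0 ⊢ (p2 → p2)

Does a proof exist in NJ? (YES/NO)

Derivation (root first):
[Wk] p0 ⊢ (p2 → p2)
  [→I]  ⊢ (p2 → p2)
    [Ax] p2 ⊢ p2

Result: YES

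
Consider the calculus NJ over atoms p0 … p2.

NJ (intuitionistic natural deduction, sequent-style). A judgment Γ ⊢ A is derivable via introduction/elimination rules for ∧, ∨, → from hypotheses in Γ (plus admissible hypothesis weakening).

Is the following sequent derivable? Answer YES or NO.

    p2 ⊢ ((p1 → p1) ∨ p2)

Derivation trace:
[∨I₁] p2 ⊢ ((p1 → p1) ∨ p2)
  [Wk] p2 ⊢ (p1 → p1)
    [→I]  ⊢ (p1 → p1)
      [Ax] p1 ⊢ p1

Result: YES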